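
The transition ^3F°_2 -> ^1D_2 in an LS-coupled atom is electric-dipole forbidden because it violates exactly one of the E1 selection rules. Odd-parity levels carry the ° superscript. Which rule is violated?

the ΔS = 0 rule

ΔL = 0, ±1 (not L=0↔0): L: 3 → 2, ΔL = -1 — ok.
ΔS = 0: S: 1 → 0 — fails.
Parity must change: odd → even — ok.
ΔJ = 0, ±1 (not J=0↔0): J: 2 → 2, ΔJ = +0 — ok.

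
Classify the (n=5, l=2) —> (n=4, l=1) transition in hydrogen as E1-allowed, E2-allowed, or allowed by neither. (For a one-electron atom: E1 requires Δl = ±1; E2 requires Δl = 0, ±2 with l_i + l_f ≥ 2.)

E1

Δl = 1 − 2 = -1; l_i + l_f = 3.
E1 (Δl = ±1): satisfied.
E2 (Δl = 0,±2, l_i+l_f ≥ 2): not satisfied.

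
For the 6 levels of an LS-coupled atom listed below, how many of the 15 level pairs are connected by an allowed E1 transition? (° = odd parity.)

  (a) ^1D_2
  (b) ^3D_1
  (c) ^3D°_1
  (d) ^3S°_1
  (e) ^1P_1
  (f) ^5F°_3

1

(a)–(b): forbidden (parity, ΔS).
(a)–(c): forbidden (ΔS).
(a)–(d): forbidden (ΔS, ΔL).
(a)–(e): forbidden (parity).
(a)–(f): forbidden (ΔS).
(b)–(c): allowed.
(b)–(d): forbidden (ΔL).
(b)–(e): forbidden (parity, ΔS).
(b)–(f): forbidden (ΔS, ΔJ).
(c)–(d): forbidden (parity, ΔL).
(c)–(e): forbidden (ΔS).
(c)–(f): forbidden (parity, ΔS, ΔJ).
(d)–(e): forbidden (ΔS).
(d)–(f): forbidden (parity, ΔS, ΔL, ΔJ).
(e)–(f): forbidden (ΔS, ΔL, ΔJ).
Allowed pairs: 1 of 15.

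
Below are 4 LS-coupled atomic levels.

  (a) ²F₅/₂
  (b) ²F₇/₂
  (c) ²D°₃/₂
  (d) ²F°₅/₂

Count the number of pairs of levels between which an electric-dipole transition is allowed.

(a)–(b): forbidden (parity).
(a)–(c): allowed.
(a)–(d): allowed.
(b)–(c): forbidden (ΔJ).
(b)–(d): allowed.
(c)–(d): forbidden (parity).
Allowed pairs: 3 of 6.

3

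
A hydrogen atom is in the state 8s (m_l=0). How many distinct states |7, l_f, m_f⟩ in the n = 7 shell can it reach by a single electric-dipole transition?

E1 requires Δl = ±1, so l_f ∈ {-1, 1}; with 0 ≤ l_f ≤ n_f−1 = 6, the allowed l_f values are {1}.
For l_f = 1: m_f ∈ {m_i−1, m_i, m_i+1} ∩ [−1, 1] = {-1, 0, 1} → 3 states.
Total: 3.

3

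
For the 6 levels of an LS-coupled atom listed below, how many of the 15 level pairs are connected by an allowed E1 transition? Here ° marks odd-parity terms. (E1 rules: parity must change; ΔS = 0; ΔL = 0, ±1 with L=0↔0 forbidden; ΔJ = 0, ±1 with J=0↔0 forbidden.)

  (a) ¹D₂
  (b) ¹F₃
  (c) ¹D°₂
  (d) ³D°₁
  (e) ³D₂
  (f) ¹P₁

(a)–(b): forbidden (parity).
(a)–(c): allowed.
(a)–(d): forbidden (ΔS).
(a)–(e): forbidden (parity, ΔS).
(a)–(f): forbidden (parity).
(b)–(c): allowed.
(b)–(d): forbidden (ΔS, ΔJ).
(b)–(e): forbidden (parity, ΔS).
(b)–(f): forbidden (parity, ΔL, ΔJ).
(c)–(d): forbidden (parity, ΔS).
(c)–(e): forbidden (ΔS).
(c)–(f): allowed.
(d)–(e): allowed.
(d)–(f): forbidden (ΔS).
(e)–(f): forbidden (parity, ΔS).
Allowed pairs: 4 of 15.

4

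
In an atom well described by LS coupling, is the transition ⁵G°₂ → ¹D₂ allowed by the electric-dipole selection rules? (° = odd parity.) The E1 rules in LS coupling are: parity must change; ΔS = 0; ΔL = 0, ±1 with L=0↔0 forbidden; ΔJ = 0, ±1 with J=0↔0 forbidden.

forbidden

ΔJ = 0, ±1 (not J=0↔0): J: 2 → 2, ΔJ = +0 — satisfied.
ΔL = 0, ±1 (not L=0↔0): L: 4 → 2, ΔL = -2 — violated.
Parity must change: odd → even — satisfied.
ΔS = 0: S: 2 → 0 — violated.
Rule(s) violated: ΔS, ΔL.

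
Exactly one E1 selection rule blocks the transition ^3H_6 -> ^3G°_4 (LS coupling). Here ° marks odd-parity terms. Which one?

Reading off the term symbols: S 1→1, L 5→4, J 6→4, parity even→odd.
Parity must change: even → odd — ✓.
ΔS = 0: S: 1 → 1 — ✓.
ΔL = 0, ±1 (not L=0↔0): L: 5 → 4, ΔL = -1 — ✓.
ΔJ = 0, ±1 (not J=0↔0): J: 6 → 4, ΔJ = -2 — ✗.

the ΔJ = 0, ±1 rule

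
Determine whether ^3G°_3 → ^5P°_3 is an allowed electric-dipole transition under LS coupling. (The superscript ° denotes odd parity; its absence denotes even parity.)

forbidden

Initial level: S=1, L=4, J=3, parity odd. Final level: S=2, L=1, J=3, parity odd.
Parity must change: odd → odd — ✗.
ΔS = 0: S: 1 → 2 — ✗.
ΔJ = 0, ±1 (not J=0↔0): J: 3 → 3, ΔJ = +0 — ✓.
ΔL = 0, ±1 (not L=0↔0): L: 4 → 1, ΔL = -3 — ✗.
Rule(s) violated: parity, ΔS, ΔL.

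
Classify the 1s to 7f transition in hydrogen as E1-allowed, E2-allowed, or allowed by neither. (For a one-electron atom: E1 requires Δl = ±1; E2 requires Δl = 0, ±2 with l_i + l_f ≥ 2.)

Δl = 3 − 0 = +3; l_i + l_f = 3.
E1 (Δl = ±1): not satisfied.
E2 (Δl = 0,±2, l_i+l_f ≥ 2): not satisfied.

neither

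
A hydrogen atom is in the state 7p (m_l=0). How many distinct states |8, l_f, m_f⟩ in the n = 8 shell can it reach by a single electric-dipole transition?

E1 requires Δl = ±1, so l_f ∈ {0, 2}; with 0 ≤ l_f ≤ n_f−1 = 7, the allowed l_f values are {0, 2}.
For l_f = 0: m_f ∈ {m_i−1, m_i, m_i+1} ∩ [−0, 0] = {0} → 1 state.
For l_f = 2: m_f ∈ {m_i−1, m_i, m_i+1} ∩ [−2, 2] = {-1, 0, 1} → 3 states.
Total: 4.

4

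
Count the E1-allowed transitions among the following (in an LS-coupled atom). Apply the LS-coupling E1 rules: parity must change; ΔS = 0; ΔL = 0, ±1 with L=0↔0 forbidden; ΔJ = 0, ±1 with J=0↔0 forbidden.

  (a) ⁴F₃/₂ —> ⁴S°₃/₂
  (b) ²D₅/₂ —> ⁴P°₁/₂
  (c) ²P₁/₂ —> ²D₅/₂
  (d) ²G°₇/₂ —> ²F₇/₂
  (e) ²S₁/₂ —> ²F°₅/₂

1

(a) forbidden (ΔL fails)
(b) forbidden (ΔS, ΔJ fail)
(c) forbidden (parity, ΔJ fail)
(d) allowed
(e) forbidden (ΔL, ΔJ fail)
Total allowed: 1 of 5.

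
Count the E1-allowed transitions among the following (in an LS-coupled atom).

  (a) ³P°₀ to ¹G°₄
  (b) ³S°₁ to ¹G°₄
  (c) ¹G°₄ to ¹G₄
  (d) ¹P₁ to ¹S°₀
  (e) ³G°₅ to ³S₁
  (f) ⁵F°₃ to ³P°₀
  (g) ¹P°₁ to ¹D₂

3

(a) forbidden (parity, ΔS, ΔL, ΔJ fail)
(b) forbidden (parity, ΔS, ΔL, ΔJ fail)
(c) allowed
(d) allowed
(e) forbidden (ΔL, ΔJ fail)
(f) forbidden (parity, ΔS, ΔL, ΔJ fail)
(g) allowed
Total allowed: 3 of 7.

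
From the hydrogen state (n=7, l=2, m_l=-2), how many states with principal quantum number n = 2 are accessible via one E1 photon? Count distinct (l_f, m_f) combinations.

1

E1 requires Δl = ±1, so l_f ∈ {1, 3}; with 0 ≤ l_f ≤ n_f−1 = 1, the allowed l_f values are {1}.
For l_f = 1: m_f ∈ {m_i−1, m_i, m_i+1} ∩ [−1, 1] = {-1} → 1 state.
Total: 1.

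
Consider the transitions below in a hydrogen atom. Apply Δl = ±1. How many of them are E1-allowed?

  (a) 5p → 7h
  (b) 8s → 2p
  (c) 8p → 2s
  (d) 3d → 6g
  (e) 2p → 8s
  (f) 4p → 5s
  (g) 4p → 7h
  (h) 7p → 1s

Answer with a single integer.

5

(a) forbidden — Δl = +4 (E1 requires Δl = ±1)
(b) allowed
(c) allowed
(d) forbidden — Δl = +2 (E1 requires Δl = ±1)
(e) allowed
(f) allowed
(g) forbidden — Δl = +4 (E1 requires Δl = ±1)
(h) allowed
Total allowed: 5 of 8.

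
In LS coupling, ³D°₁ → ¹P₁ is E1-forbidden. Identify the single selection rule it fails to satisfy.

Initial level: S=1, L=2, J=1, parity odd. Final level: S=0, L=1, J=1, parity even.
Parity must change: odd → even — passes.
ΔS = 0: S: 1 → 0 — fails.
ΔL = 0, ±1 (not L=0↔0): L: 2 → 1, ΔL = -1 — passes.
ΔJ = 0, ±1 (not J=0↔0): J: 1 → 1, ΔJ = +0 — passes.

the ΔS = 0 rule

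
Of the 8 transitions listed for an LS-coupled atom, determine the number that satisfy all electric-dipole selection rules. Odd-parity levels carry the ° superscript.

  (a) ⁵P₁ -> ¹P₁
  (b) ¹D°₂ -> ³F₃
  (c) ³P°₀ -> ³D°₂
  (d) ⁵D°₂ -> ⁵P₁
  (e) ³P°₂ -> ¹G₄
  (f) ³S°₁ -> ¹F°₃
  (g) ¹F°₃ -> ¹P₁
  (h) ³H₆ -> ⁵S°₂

1

(a) forbidden (parity, ΔS fail)
(b) forbidden (ΔS fails)
(c) forbidden (parity, ΔJ fail)
(d) allowed
(e) forbidden (ΔS, ΔL, ΔJ fail)
(f) forbidden (parity, ΔS, ΔL, ΔJ fail)
(g) forbidden (ΔL, ΔJ fail)
(h) forbidden (ΔS, ΔL, ΔJ fail)
Total allowed: 1 of 8.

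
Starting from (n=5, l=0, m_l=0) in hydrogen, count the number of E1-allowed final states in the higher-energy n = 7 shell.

3

E1 requires Δl = ±1, so l_f ∈ {-1, 1}; with 0 ≤ l_f ≤ n_f−1 = 6, the allowed l_f values are {1}.
For l_f = 1: m_f ∈ {m_i−1, m_i, m_i+1} ∩ [−1, 1] = {-1, 0, 1} → 3 states.
Total: 3.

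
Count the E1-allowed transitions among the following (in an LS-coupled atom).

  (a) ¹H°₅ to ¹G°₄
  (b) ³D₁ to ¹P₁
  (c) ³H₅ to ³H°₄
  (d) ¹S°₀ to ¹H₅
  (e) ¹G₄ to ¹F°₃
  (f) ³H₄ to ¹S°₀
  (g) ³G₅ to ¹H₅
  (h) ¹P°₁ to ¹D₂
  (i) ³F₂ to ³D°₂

4

(a) forbidden (parity fails)
(b) forbidden (parity, ΔS fail)
(c) allowed
(d) forbidden (ΔL, ΔJ fail)
(e) allowed
(f) forbidden (ΔS, ΔL, ΔJ fail)
(g) forbidden (parity, ΔS fail)
(h) allowed
(i) allowed
Total allowed: 4 of 9.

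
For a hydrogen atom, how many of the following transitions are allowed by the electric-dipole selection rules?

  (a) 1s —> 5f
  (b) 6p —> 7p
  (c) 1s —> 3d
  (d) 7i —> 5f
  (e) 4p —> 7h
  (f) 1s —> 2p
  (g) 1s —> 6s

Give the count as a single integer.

(a) forbidden — Δl = +3 (E1 requires Δl = ±1)
(b) forbidden — Δl = +0 (E1 requires Δl = ±1)
(c) forbidden — Δl = +2 (E1 requires Δl = ±1)
(d) forbidden — Δl = -3 (E1 requires Δl = ±1)
(e) forbidden — Δl = +4 (E1 requires Δl = ±1)
(f) allowed
(g) forbidden — Δl = +0 (E1 requires Δl = ±1)
Total allowed: 1 of 7.

1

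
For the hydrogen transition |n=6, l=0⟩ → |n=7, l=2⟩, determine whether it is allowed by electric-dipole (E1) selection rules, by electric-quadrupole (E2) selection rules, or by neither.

E2

Δl = 2 − 0 = +2; l_i + l_f = 2.
E1 (Δl = ±1): not satisfied.
E2 (Δl = 0,±2, l_i+l_f ≥ 2): satisfied.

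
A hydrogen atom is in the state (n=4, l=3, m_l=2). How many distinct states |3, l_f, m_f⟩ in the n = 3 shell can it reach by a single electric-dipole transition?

2

E1 requires Δl = ±1, so l_f ∈ {2, 4}; with 0 ≤ l_f ≤ n_f−1 = 2, the allowed l_f values are {2}.
For l_f = 2: m_f ∈ {m_i−1, m_i, m_i+1} ∩ [−2, 2] = {1, 2} → 2 states.
Total: 2.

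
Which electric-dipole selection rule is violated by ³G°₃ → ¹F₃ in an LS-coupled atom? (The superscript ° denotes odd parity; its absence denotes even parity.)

Reading off the term symbols: S 1→0, L 4→3, J 3→3, parity odd→even.
Parity must change: odd → even — satisfied.
ΔS = 0: S: 1 → 0 — violated.
ΔL = 0, ±1 (not L=0↔0): L: 4 → 3, ΔL = -1 — satisfied.
ΔJ = 0, ±1 (not J=0↔0): J: 3 → 3, ΔJ = +0 — satisfied.

the ΔS = 0 rule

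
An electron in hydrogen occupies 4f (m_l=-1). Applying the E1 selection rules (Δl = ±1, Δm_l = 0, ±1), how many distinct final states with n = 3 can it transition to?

3

E1 requires Δl = ±1, so l_f ∈ {2, 4}; with 0 ≤ l_f ≤ n_f−1 = 2, the allowed l_f values are {2}.
For l_f = 2: m_f ∈ {m_i−1, m_i, m_i+1} ∩ [−2, 2] = {-2, -1, 0} → 3 states.
Total: 3.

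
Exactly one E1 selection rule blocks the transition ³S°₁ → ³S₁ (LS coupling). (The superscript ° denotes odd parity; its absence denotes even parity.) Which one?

the L=0 ↔ L=0 exclusion

Initial level: S=1, L=0, J=1, parity odd. Final level: S=1, L=0, J=1, parity even.
Parity must change: odd → even — ok.
ΔJ = 0, ±1 (not J=0↔0): J: 1 → 1, ΔJ = +0 — ok.
ΔL = 0, ±1 (not L=0↔0): L: 0 → 0, ΔL = +0 — fails.
ΔS = 0: S: 1 → 1 — ok.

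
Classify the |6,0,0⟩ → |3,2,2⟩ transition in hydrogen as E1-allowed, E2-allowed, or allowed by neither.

E2

Δl = 2 − 0 = +2; l_i + l_f = 2.
Δm_l = +2.
E1 (Δl = ±1, |Δm_l| ≤ 1): not satisfied.
E2 (Δl = 0,±2, l_i+l_f ≥ 2, |Δm_l| ≤ 2): satisfied.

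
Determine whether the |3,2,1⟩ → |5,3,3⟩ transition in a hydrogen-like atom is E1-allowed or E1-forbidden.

forbidden

l: 2 → 3 (Δl = +1). Δl = ±1 passes.
Δm_l = 3 − (1) = +2. E1 requires Δm_l = 0, ±1: fails.
The transition is electric-dipole forbidden.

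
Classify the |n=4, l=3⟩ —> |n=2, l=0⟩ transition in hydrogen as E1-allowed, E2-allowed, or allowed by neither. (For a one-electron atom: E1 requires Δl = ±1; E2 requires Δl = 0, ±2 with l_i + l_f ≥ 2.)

neither

Δl = 0 − 3 = -3; l_i + l_f = 3.
E1 (Δl = ±1): not satisfied.
E2 (Δl = 0,±2, l_i+l_f ≥ 2): not satisfied.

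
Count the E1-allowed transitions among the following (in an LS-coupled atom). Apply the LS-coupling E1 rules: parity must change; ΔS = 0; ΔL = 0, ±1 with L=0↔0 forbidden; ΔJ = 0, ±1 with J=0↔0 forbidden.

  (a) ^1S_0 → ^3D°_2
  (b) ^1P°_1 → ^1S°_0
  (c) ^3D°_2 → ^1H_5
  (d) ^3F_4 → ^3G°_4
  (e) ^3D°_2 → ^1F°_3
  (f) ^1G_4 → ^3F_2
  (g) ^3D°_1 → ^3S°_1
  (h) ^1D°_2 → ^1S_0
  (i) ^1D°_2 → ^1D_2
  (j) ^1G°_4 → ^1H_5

(a) forbidden (ΔS, ΔL, ΔJ fail)
(b) forbidden (parity fails)
(c) forbidden (ΔS, ΔL, ΔJ fail)
(d) allowed
(e) forbidden (parity, ΔS fail)
(f) forbidden (parity, ΔS, ΔJ fail)
(g) forbidden (parity, ΔL fail)
(h) forbidden (ΔL, ΔJ fail)
(i) allowed
(j) allowed
Total allowed: 3 of 10.

3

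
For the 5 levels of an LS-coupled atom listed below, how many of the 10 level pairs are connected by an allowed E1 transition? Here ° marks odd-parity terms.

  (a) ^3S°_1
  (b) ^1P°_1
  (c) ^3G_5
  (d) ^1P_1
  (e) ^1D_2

2

(a)–(b): forbidden (parity, ΔS).
(a)–(c): forbidden (ΔL, ΔJ).
(a)–(d): forbidden (ΔS).
(a)–(e): forbidden (ΔS, ΔL).
(b)–(c): forbidden (ΔS, ΔL, ΔJ).
(b)–(d): allowed.
(b)–(e): allowed.
(c)–(d): forbidden (parity, ΔS, ΔL, ΔJ).
(c)–(e): forbidden (parity, ΔS, ΔL, ΔJ).
(d)–(e): forbidden (parity).
Allowed pairs: 2 of 10.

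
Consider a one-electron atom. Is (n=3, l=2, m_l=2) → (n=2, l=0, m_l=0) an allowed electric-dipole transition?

Initial l = 2, final l = 0, so Δl = -2. E1 requires Δl = ±1: ✗.
m_l: 2 → 0 (Δm_l = -2). |Δm_l| ≤ 1 ✗.
The transition is electric-dipole forbidden.

forbidden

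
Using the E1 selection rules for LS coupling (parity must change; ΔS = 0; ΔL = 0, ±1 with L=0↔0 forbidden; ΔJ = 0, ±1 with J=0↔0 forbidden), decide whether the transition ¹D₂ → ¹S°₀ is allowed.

forbidden

Parity must change: even → odd — satisfied.
ΔS = 0: S: 0 → 0 — satisfied.
ΔL = 0, ±1 (not L=0↔0): L: 2 → 0, ΔL = -2 — violated.
ΔJ = 0, ±1 (not J=0↔0): J: 2 → 0, ΔJ = -2 — violated.
Rule(s) violated: ΔL, ΔJ.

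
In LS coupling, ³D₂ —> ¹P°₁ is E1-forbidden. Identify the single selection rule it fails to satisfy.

Initial level: S=1, L=2, J=2, parity even. Final level: S=0, L=1, J=1, parity odd.
Parity must change: even → odd — satisfied.
ΔS = 0: S: 1 → 0 — violated.
ΔL = 0, ±1 (not L=0↔0): L: 2 → 1, ΔL = -1 — satisfied.
ΔJ = 0, ±1 (not J=0↔0): J: 2 → 1, ΔJ = -1 — satisfied.

the ΔS = 0 rule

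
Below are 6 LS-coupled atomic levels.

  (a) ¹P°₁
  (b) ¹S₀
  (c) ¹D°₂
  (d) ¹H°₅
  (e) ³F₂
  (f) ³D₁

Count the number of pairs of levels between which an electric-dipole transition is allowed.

(a)–(b): allowed.
(a)–(c): forbidden (parity).
(a)–(d): forbidden (parity, ΔL, ΔJ).
(a)–(e): forbidden (ΔS, ΔL).
(a)–(f): forbidden (ΔS).
(b)–(c): forbidden (ΔL, ΔJ).
(b)–(d): forbidden (ΔL, ΔJ).
(b)–(e): forbidden (parity, ΔS, ΔL, ΔJ).
(b)–(f): forbidden (parity, ΔS, ΔL).
(c)–(d): forbidden (parity, ΔL, ΔJ).
(c)–(e): forbidden (ΔS).
(c)–(f): forbidden (ΔS).
(d)–(e): forbidden (ΔS, ΔL, ΔJ).
(d)–(f): forbidden (ΔS, ΔL, ΔJ).
(e)–(f): forbidden (parity).
Allowed pairs: 1 of 15.

1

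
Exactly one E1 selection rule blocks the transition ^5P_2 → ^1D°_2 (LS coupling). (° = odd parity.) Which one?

Initial level: S=2, L=1, J=2, parity even. Final level: S=0, L=2, J=2, parity odd.
ΔJ = 0, ±1 (not J=0↔0): J: 2 → 2, ΔJ = +0 — satisfied.
Parity must change: even → odd — satisfied.
ΔL = 0, ±1 (not L=0↔0): L: 1 → 2, ΔL = +1 — satisfied.
ΔS = 0: S: 2 → 0 — violated.

the ΔS = 0 rule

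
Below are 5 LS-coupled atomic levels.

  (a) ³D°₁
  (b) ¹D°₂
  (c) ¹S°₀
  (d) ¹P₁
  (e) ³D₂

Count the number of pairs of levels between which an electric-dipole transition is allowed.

(a)–(b): forbidden (parity, ΔS).
(a)–(c): forbidden (parity, ΔS, ΔL).
(a)–(d): forbidden (ΔS).
(a)–(e): allowed.
(b)–(c): forbidden (parity, ΔL, ΔJ).
(b)–(d): allowed.
(b)–(e): forbidden (ΔS).
(c)–(d): allowed.
(c)–(e): forbidden (ΔS, ΔL, ΔJ).
(d)–(e): forbidden (parity, ΔS).
Allowed pairs: 3 of 10.

3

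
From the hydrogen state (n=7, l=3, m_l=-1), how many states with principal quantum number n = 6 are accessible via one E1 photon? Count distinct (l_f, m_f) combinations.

E1 requires Δl = ±1, so l_f ∈ {2, 4}; with 0 ≤ l_f ≤ n_f−1 = 5, the allowed l_f values are {2, 4}.
For l_f = 2: m_f ∈ {m_i−1, m_i, m_i+1} ∩ [−2, 2] = {-2, -1, 0} → 3 states.
For l_f = 4: m_f ∈ {m_i−1, m_i, m_i+1} ∩ [−4, 4] = {-2, -1, 0} → 3 states.
Total: 6.

6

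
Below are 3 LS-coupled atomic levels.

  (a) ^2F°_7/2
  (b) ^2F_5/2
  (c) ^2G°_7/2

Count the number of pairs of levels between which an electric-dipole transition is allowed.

(a)–(b): allowed.
(a)–(c): forbidden (parity).
(b)–(c): allowed.
Allowed pairs: 2 of 3.

2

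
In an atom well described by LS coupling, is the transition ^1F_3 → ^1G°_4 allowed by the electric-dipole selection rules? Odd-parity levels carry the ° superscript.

allowed

Initial level: S=0, L=3, J=3, parity even. Final level: S=0, L=4, J=4, parity odd.
ΔS = 0: S: 0 → 0 — passes.
ΔJ = 0, ±1 (not J=0↔0): J: 3 → 4, ΔJ = +1 — passes.
ΔL = 0, ±1 (not L=0↔0): L: 3 → 4, ΔL = +1 — passes.
Parity must change: even → odd — passes.
All four E1 rules are satisfied.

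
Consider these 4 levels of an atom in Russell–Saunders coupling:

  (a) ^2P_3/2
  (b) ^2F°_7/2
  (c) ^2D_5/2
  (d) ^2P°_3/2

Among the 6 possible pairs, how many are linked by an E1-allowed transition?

(a)–(b): forbidden (ΔL, ΔJ).
(a)–(c): forbidden (parity).
(a)–(d): allowed.
(b)–(c): allowed.
(b)–(d): forbidden (parity, ΔL, ΔJ).
(c)–(d): allowed.
Allowed pairs: 3 of 6.

3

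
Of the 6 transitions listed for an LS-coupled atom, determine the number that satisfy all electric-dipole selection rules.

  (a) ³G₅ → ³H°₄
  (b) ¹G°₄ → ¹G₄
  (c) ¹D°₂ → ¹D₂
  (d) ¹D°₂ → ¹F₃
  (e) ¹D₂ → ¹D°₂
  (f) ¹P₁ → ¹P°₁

(a) allowed
(b) allowed
(c) allowed
(d) allowed
(e) allowed
(f) allowed
Total allowed: 6 of 6.

6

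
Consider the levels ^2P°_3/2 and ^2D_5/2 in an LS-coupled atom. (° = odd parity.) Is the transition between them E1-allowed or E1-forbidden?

Initial level: S=1/2, L=1, J=3/2, parity odd. Final level: S=1/2, L=2, J=5/2, parity even.
Parity must change: odd → even — passes.
ΔS = 0: S: 1/2 → 1/2 — passes.
ΔL = 0, ±1 (not L=0↔0): L: 1 → 2, ΔL = +1 — passes.
ΔJ = 0, ±1 (not J=0↔0): J: 3/2 → 5/2, ΔJ = +1 — passes.
All four E1 rules are satisfied.

allowed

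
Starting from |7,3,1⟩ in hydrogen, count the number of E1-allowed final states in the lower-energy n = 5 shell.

E1 requires Δl = ±1, so l_f ∈ {2, 4}; with 0 ≤ l_f ≤ n_f−1 = 4, the allowed l_f values are {2, 4}.
For l_f = 2: m_f ∈ {m_i−1, m_i, m_i+1} ∩ [−2, 2] = {0, 1, 2} → 3 states.
For l_f = 4: m_f ∈ {m_i−1, m_i, m_i+1} ∩ [−4, 4] = {0, 1, 2} → 3 states.
Total: 6.

6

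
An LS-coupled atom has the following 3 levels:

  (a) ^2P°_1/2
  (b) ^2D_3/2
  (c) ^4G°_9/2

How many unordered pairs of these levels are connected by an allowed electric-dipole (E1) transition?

(a)–(b): allowed.
(a)–(c): forbidden (parity, ΔS, ΔL, ΔJ).
(b)–(c): forbidden (ΔS, ΔL, ΔJ).
Allowed pairs: 1 of 3.

1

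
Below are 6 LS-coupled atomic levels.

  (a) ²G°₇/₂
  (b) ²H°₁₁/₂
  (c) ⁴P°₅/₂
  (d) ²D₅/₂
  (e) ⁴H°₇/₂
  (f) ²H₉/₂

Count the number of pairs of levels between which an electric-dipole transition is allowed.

(a)–(b): forbidden (parity, ΔJ).
(a)–(c): forbidden (parity, ΔS, ΔL).
(a)–(d): forbidden (ΔL).
(a)–(e): forbidden (parity, ΔS).
(a)–(f): allowed.
(b)–(c): forbidden (parity, ΔS, ΔL, ΔJ).
(b)–(d): forbidden (ΔL, ΔJ).
(b)–(e): forbidden (parity, ΔS, ΔJ).
(b)–(f): allowed.
(c)–(d): forbidden (ΔS).
(c)–(e): forbidden (parity, ΔL).
(c)–(f): forbidden (ΔS, ΔL, ΔJ).
(d)–(e): forbidden (ΔS, ΔL).
(d)–(f): forbidden (parity, ΔL, ΔJ).
(e)–(f): forbidden (ΔS).
Allowed pairs: 2 of 15.

2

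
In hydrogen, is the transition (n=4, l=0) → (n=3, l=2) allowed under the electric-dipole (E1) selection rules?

Initial l = 0, final l = 2, so Δl = +2. E1 requires Δl = ±1: ✗.
The transition is electric-dipole forbidden.

forbidden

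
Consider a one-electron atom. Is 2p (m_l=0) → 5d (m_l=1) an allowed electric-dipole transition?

Δl = 2 − 1 = +1; the E1 rule Δl = ±1 is satisfied.
m_l: 0 → 1 (Δm_l = +1). |Δm_l| ≤ 1 satisfied.
All E1 selection rules are satisfied.

allowed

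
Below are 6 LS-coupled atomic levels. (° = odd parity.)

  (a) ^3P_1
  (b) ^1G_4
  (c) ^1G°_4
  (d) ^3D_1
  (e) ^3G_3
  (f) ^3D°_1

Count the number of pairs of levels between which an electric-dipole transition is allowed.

(a)–(b): forbidden (parity, ΔS, ΔL, ΔJ).
(a)–(c): forbidden (ΔS, ΔL, ΔJ).
(a)–(d): forbidden (parity).
(a)–(e): forbidden (parity, ΔL, ΔJ).
(a)–(f): allowed.
(b)–(c): allowed.
(b)–(d): forbidden (parity, ΔS, ΔL, ΔJ).
(b)–(e): forbidden (parity, ΔS).
(b)–(f): forbidden (ΔS, ΔL, ΔJ).
(c)–(d): forbidden (ΔS, ΔL, ΔJ).
(c)–(e): forbidden (ΔS).
(c)–(f): forbidden (parity, ΔS, ΔL, ΔJ).
(d)–(e): forbidden (parity, ΔL, ΔJ).
(d)–(f): allowed.
(e)–(f): forbidden (ΔL, ΔJ).
Allowed pairs: 3 of 15.

3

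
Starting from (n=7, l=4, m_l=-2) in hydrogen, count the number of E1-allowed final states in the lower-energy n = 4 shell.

3

E1 requires Δl = ±1, so l_f ∈ {3, 5}; with 0 ≤ l_f ≤ n_f−1 = 3, the allowed l_f values are {3}.
For l_f = 3: m_f ∈ {m_i−1, m_i, m_i+1} ∩ [−3, 3] = {-3, -2, -1} → 3 states.
Total: 3.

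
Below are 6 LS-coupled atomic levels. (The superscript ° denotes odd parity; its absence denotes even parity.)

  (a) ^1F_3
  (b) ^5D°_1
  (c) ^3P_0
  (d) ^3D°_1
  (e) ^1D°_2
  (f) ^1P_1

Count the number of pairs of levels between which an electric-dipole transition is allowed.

3

(a)–(b): forbidden (ΔS, ΔJ).
(a)–(c): forbidden (parity, ΔS, ΔL, ΔJ).
(a)–(d): forbidden (ΔS, ΔJ).
(a)–(e): allowed.
(a)–(f): forbidden (parity, ΔL, ΔJ).
(b)–(c): forbidden (ΔS).
(b)–(d): forbidden (parity, ΔS).
(b)–(e): forbidden (parity, ΔS).
(b)–(f): forbidden (ΔS).
(c)–(d): allowed.
(c)–(e): forbidden (ΔS, ΔJ).
(c)–(f): forbidden (parity, ΔS).
(d)–(e): forbidden (parity, ΔS).
(d)–(f): forbidden (ΔS).
(e)–(f): allowed.
Allowed pairs: 3 of 15.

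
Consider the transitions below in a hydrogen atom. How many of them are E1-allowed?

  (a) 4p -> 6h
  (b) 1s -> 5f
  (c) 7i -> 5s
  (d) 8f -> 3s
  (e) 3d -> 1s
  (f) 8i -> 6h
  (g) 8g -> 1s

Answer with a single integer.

(a) forbidden — Δl = +4 (E1 requires Δl = ±1)
(b) forbidden — Δl = +3 (E1 requires Δl = ±1)
(c) forbidden — Δl = -6 (E1 requires Δl = ±1)
(d) forbidden — Δl = -3 (E1 requires Δl = ±1)
(e) forbidden — Δl = -2 (E1 requires Δl = ±1)
(f) allowed
(g) forbidden — Δl = -4 (E1 requires Δl = ±1)
Total allowed: 1 of 7.

1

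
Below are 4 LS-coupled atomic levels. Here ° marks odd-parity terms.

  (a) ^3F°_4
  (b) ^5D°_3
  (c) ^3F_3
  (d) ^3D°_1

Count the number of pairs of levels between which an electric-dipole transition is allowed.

1

(a)–(b): forbidden (parity, ΔS).
(a)–(c): allowed.
(a)–(d): forbidden (parity, ΔJ).
(b)–(c): forbidden (ΔS).
(b)–(d): forbidden (parity, ΔS, ΔJ).
(c)–(d): forbidden (ΔJ).
Allowed pairs: 1 of 6.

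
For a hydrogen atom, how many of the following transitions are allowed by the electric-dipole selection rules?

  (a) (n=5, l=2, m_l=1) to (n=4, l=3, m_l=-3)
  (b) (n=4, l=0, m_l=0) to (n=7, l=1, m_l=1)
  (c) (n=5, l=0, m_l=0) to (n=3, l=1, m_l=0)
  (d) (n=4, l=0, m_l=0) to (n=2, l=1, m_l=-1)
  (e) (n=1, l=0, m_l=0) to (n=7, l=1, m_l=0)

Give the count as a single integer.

(a) forbidden — Δm_l = -4 (E1 requires Δm_l = 0, ±1)
(b) allowed
(c) allowed
(d) allowed
(e) allowed
Total allowed: 4 of 5.

4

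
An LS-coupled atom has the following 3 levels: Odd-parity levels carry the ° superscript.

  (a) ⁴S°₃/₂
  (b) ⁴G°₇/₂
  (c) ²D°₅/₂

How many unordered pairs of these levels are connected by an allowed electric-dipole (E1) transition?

(a)–(b): forbidden (parity, ΔL, ΔJ).
(a)–(c): forbidden (parity, ΔS, ΔL).
(b)–(c): forbidden (parity, ΔS, ΔL).
Allowed pairs: 0 of 3.

0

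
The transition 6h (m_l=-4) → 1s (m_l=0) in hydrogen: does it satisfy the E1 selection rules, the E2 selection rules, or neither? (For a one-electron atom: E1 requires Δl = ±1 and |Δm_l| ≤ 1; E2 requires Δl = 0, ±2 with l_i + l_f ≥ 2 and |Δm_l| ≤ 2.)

Δl = 0 − 5 = -5; l_i + l_f = 5.
Δm_l = +4.
E1 (Δl = ±1, |Δm_l| ≤ 1): not satisfied.
E2 (Δl = 0,±2, l_i+l_f ≥ 2, |Δm_l| ≤ 2): not satisfied.

neither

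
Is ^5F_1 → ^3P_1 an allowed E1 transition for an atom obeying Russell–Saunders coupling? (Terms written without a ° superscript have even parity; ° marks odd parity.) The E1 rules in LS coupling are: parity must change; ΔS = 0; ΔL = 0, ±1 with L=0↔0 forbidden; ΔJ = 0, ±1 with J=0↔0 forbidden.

Reading off the term symbols: S 2→1, L 3→1, J 1→1, parity even→even.
Parity must change: even → even — fails.
ΔS = 0: S: 2 → 1 — fails.
ΔL = 0, ±1 (not L=0↔0): L: 3 → 1, ΔL = -2 — fails.
ΔJ = 0, ±1 (not J=0↔0): J: 1 → 1, ΔJ = +0 — passes.
Rule(s) violated: parity, ΔS, ΔL.

forbidden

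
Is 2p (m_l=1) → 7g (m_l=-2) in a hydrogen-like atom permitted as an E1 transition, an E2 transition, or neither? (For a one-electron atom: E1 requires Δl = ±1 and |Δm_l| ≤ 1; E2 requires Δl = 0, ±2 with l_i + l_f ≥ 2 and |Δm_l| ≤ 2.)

neither

Δl = 4 − 1 = +3; l_i + l_f = 5.
Δm_l = -3.
E1 (Δl = ±1, |Δm_l| ≤ 1): not satisfied.
E2 (Δl = 0,±2, l_i+l_f ≥ 2, |Δm_l| ≤ 2): not satisfied.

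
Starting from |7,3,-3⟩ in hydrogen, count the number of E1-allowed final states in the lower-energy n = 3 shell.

E1 requires Δl = ±1, so l_f ∈ {2, 4}; with 0 ≤ l_f ≤ n_f−1 = 2, the allowed l_f values are {2}.
For l_f = 2: m_f ∈ {m_i−1, m_i, m_i+1} ∩ [−2, 2] = {-2} → 1 state.
Total: 1.

1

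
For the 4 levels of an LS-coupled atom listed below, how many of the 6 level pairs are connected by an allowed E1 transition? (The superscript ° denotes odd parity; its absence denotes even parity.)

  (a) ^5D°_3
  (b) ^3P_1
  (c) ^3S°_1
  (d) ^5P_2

2

(a)–(b): forbidden (ΔS, ΔJ).
(a)–(c): forbidden (parity, ΔS, ΔL, ΔJ).
(a)–(d): allowed.
(b)–(c): allowed.
(b)–(d): forbidden (parity, ΔS).
(c)–(d): forbidden (ΔS).
Allowed pairs: 2 of 6.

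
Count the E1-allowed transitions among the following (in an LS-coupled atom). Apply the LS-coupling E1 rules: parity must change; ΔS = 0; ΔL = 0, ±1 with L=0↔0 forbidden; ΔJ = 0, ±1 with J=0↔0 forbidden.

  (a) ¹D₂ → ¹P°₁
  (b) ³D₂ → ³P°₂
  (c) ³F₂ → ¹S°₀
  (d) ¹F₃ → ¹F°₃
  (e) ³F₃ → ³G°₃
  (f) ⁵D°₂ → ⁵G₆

(a) allowed
(b) allowed
(c) forbidden (ΔS, ΔL, ΔJ fail)
(d) allowed
(e) allowed
(f) forbidden (ΔL, ΔJ fail)
Total allowed: 4 of 6.

4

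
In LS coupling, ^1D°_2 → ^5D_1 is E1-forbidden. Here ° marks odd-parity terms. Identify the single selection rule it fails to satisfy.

Parity must change: odd → even — ok.
ΔS = 0: S: 0 → 2 — fails.
ΔL = 0, ±1 (not L=0↔0): L: 2 → 2, ΔL = +0 — ok.
ΔJ = 0, ±1 (not J=0↔0): J: 2 → 1, ΔJ = -1 — ok.

the ΔS = 0 rule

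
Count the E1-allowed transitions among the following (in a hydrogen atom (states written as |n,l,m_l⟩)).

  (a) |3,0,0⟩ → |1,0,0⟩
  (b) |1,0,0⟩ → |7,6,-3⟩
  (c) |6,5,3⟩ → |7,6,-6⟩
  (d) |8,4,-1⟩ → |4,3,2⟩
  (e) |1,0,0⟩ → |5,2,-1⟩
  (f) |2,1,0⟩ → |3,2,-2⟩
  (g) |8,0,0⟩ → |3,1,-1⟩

1

(a) forbidden — Δl = +0 (E1 requires Δl = ±1)
(b) forbidden — Δl = +6 (E1 requires Δl = ±1); Δm_l = -3 (E1 requires Δm_l = 0, ±1)
(c) forbidden — Δm_l = -9 (E1 requires Δm_l = 0, ±1)
(d) forbidden — Δm_l = +3 (E1 requires Δm_l = 0, ±1)
(e) forbidden — Δl = +2 (E1 requires Δl = ±1)
(f) forbidden — Δm_l = -2 (E1 requires Δm_l = 0, ±1)
(g) allowed
Total allowed: 1 of 7.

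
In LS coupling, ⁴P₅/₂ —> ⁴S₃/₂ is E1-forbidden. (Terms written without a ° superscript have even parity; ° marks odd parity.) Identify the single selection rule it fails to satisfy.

Initial level: S=3/2, L=1, J=5/2, parity even. Final level: S=3/2, L=0, J=3/2, parity even.
ΔS = 0: S: 3/2 → 3/2 — satisfied.
Parity must change: even → even — violated.
ΔL = 0, ±1 (not L=0↔0): L: 1 → 0, ΔL = -1 — satisfied.
ΔJ = 0, ±1 (not J=0↔0): J: 5/2 → 3/2, ΔJ = -1 — satisfied.

parity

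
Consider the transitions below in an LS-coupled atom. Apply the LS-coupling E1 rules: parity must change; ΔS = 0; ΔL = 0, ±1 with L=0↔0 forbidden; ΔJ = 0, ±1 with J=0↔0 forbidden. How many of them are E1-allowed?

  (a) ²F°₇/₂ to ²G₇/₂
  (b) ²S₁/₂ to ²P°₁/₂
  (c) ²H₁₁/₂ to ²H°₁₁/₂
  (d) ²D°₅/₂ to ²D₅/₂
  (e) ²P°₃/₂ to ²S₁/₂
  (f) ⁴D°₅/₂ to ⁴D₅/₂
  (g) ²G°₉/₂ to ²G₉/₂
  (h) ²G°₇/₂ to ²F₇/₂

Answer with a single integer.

(a) allowed
(b) allowed
(c) allowed
(d) allowed
(e) allowed
(f) allowed
(g) allowed
(h) allowed
Total allowed: 8 of 8.

8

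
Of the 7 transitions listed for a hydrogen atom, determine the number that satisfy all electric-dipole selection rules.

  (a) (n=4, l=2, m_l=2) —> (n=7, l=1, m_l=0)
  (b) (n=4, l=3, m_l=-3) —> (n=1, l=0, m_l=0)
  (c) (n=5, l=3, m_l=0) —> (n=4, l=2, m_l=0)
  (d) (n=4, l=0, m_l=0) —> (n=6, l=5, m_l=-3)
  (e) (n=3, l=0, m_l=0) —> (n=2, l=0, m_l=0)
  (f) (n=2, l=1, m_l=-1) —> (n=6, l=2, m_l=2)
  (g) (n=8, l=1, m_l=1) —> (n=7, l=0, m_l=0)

(a) forbidden — Δm_l = -2 (E1 requires Δm_l = 0, ±1)
(b) forbidden — Δl = -3 (E1 requires Δl = ±1); Δm_l = +3 (E1 requires Δm_l = 0, ±1)
(c) allowed
(d) forbidden — Δl = +5 (E1 requires Δl = ±1); Δm_l = -3 (E1 requires Δm_l = 0, ±1)
(e) forbidden — Δl = +0 (E1 requires Δl = ±1)
(f) forbidden — Δm_l = +3 (E1 requires Δm_l = 0, ±1)
(g) allowed
Total allowed: 2 of 7.

2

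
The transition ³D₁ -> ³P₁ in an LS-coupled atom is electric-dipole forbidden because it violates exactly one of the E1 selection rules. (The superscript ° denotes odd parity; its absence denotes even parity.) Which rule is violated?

parity

Parity must change: even → even — fails.
ΔS = 0: S: 1 → 1 — passes.
ΔL = 0, ±1 (not L=0↔0): L: 2 → 1, ΔL = -1 — passes.
ΔJ = 0, ±1 (not J=0↔0): J: 1 → 1, ΔJ = +0 — passes.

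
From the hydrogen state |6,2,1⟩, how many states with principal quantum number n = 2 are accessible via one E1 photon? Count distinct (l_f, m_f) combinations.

E1 requires Δl = ±1, so l_f ∈ {1, 3}; with 0 ≤ l_f ≤ n_f−1 = 1, the allowed l_f values are {1}.
For l_f = 1: m_f ∈ {m_i−1, m_i, m_i+1} ∩ [−1, 1] = {0, 1} → 2 states.
Total: 2.

2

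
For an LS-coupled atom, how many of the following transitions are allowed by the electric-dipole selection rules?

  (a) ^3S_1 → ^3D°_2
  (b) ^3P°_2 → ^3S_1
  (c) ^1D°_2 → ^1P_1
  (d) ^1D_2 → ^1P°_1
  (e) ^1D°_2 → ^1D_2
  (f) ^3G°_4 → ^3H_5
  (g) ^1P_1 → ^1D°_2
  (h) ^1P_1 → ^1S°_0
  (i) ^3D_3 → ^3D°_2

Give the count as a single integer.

(a) forbidden (ΔL fails)
(b) allowed
(c) allowed
(d) allowed
(e) allowed
(f) allowed
(g) allowed
(h) allowed
(i) allowed
Total allowed: 8 of 9.

8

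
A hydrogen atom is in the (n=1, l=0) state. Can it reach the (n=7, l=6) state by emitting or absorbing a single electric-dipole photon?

forbidden

l: 0 → 6 (Δl = +6). Δl = ±1 fails.
The transition is electric-dipole forbidden.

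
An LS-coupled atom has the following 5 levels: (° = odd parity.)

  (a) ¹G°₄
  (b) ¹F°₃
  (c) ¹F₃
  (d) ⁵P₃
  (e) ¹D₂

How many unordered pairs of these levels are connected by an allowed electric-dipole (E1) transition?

(a)–(b): forbidden (parity).
(a)–(c): allowed.
(a)–(d): forbidden (ΔS, ΔL).
(a)–(e): forbidden (ΔL, ΔJ).
(b)–(c): allowed.
(b)–(d): forbidden (ΔS, ΔL).
(b)–(e): allowed.
(c)–(d): forbidden (parity, ΔS, ΔL).
(c)–(e): forbidden (parity).
(d)–(e): forbidden (parity, ΔS).
Allowed pairs: 3 of 10.

3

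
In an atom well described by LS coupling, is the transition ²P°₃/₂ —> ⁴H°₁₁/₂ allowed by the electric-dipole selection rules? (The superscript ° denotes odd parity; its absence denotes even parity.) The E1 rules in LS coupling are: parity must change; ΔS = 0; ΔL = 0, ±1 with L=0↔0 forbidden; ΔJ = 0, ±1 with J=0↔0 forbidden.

forbidden

ΔS = 0: S: 1/2 → 3/2 — ✗.
ΔL = 0, ±1 (not L=0↔0): L: 1 → 5, ΔL = +4 — ✗.
Parity must change: odd → odd — ✗.
ΔJ = 0, ±1 (not J=0↔0): J: 3/2 → 11/2, ΔJ = +4 — ✗.
Rule(s) violated: parity, ΔS, ΔL, ΔJ.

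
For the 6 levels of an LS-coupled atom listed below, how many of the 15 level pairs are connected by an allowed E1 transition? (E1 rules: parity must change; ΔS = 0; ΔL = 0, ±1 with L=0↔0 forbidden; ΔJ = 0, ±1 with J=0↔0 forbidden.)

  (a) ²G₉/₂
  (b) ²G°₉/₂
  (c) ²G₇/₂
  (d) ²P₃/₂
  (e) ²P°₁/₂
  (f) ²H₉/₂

4

(a)–(b): allowed.
(a)–(c): forbidden (parity).
(a)–(d): forbidden (parity, ΔL, ΔJ).
(a)–(e): forbidden (ΔL, ΔJ).
(a)–(f): forbidden (parity).
(b)–(c): allowed.
(b)–(d): forbidden (ΔL, ΔJ).
(b)–(e): forbidden (parity, ΔL, ΔJ).
(b)–(f): allowed.
(c)–(d): forbidden (parity, ΔL, ΔJ).
(c)–(e): forbidden (ΔL, ΔJ).
(c)–(f): forbidden (parity).
(d)–(e): allowed.
(d)–(f): forbidden (parity, ΔL, ΔJ).
(e)–(f): forbidden (ΔL, ΔJ).
Allowed pairs: 4 of 15.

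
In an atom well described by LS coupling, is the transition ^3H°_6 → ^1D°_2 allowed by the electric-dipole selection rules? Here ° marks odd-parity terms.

Parity must change: odd → odd — violated.
ΔS = 0: S: 1 → 0 — violated.
ΔL = 0, ±1 (not L=0↔0): L: 5 → 2, ΔL = -3 — violated.
ΔJ = 0, ±1 (not J=0↔0): J: 6 → 2, ΔJ = -4 — violated.
Rule(s) violated: parity, ΔS, ΔL, ΔJ.

forbidden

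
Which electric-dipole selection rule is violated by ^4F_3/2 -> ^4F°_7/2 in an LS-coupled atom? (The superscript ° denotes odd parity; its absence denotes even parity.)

Parity must change: even → odd — ✓.
ΔS = 0: S: 3/2 → 3/2 — ✓.
ΔL = 0, ±1 (not L=0↔0): L: 3 → 3, ΔL = +0 — ✓.
ΔJ = 0, ±1 (not J=0↔0): J: 3/2 → 7/2, ΔJ = +2 — ✗.

the ΔJ = 0, ±1 rule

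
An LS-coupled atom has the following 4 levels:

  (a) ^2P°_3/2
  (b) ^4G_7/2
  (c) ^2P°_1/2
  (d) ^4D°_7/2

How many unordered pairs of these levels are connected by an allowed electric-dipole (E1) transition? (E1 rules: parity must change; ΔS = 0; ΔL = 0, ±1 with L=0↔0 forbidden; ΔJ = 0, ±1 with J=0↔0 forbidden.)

0

(a)–(b): forbidden (ΔS, ΔL, ΔJ).
(a)–(c): forbidden (parity).
(a)–(d): forbidden (parity, ΔS, ΔJ).
(b)–(c): forbidden (ΔS, ΔL, ΔJ).
(b)–(d): forbidden (ΔL).
(c)–(d): forbidden (parity, ΔS, ΔJ).
Allowed pairs: 0 of 6.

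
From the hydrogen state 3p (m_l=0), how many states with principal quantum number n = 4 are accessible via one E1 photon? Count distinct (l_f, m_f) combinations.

4

E1 requires Δl = ±1, so l_f ∈ {0, 2}; with 0 ≤ l_f ≤ n_f−1 = 3, the allowed l_f values are {0, 2}.
For l_f = 0: m_f ∈ {m_i−1, m_i, m_i+1} ∩ [−0, 0] = {0} → 1 state.
For l_f = 2: m_f ∈ {m_i−1, m_i, m_i+1} ∩ [−2, 2] = {-1, 0, 1} → 3 states.
Total: 4.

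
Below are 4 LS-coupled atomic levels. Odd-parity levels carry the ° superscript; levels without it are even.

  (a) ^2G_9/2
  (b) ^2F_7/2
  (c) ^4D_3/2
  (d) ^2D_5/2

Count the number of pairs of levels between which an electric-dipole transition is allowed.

0

(a)–(b): forbidden (parity).
(a)–(c): forbidden (parity, ΔS, ΔL, ΔJ).
(a)–(d): forbidden (parity, ΔL, ΔJ).
(b)–(c): forbidden (parity, ΔS, ΔJ).
(b)–(d): forbidden (parity).
(c)–(d): forbidden (parity, ΔS).
Allowed pairs: 0 of 6.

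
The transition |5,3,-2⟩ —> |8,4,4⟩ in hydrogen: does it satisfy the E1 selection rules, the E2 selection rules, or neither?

Δl = 4 − 3 = +1; l_i + l_f = 7.
Δm_l = +6.
E1 (Δl = ±1, |Δm_l| ≤ 1): not satisfied.
E2 (Δl = 0,±2, l_i+l_f ≥ 2, |Δm_l| ≤ 2): not satisfied.

neither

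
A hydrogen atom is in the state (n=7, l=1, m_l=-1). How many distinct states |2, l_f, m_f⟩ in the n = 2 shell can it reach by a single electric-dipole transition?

E1 requires Δl = ±1, so l_f ∈ {0, 2}; with 0 ≤ l_f ≤ n_f−1 = 1, the allowed l_f values are {0}.
For l_f = 0: m_f ∈ {m_i−1, m_i, m_i+1} ∩ [−0, 0] = {0} → 1 state.
Total: 1.

1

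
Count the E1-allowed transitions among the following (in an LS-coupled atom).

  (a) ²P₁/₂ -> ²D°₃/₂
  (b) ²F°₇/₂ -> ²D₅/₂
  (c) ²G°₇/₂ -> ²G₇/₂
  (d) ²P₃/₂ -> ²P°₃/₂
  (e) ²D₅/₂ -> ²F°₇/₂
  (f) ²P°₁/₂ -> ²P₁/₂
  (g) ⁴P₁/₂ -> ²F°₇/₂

6

(a) allowed
(b) allowed
(c) allowed
(d) allowed
(e) allowed
(f) allowed
(g) forbidden (ΔS, ΔL, ΔJ fail)
Total allowed: 6 of 7.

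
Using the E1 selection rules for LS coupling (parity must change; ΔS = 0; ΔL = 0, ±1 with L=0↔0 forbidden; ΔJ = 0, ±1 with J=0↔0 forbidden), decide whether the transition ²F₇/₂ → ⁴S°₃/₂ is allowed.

ΔL = 0, ±1 (not L=0↔0): L: 3 → 0, ΔL = -3 — fails.
ΔJ = 0, ±1 (not J=0↔0): J: 7/2 → 3/2, ΔJ = -2 — fails.
Parity must change: even → odd — passes.
ΔS = 0: S: 1/2 → 3/2 — fails.
Rule(s) violated: ΔS, ΔL, ΔJ.

forbidden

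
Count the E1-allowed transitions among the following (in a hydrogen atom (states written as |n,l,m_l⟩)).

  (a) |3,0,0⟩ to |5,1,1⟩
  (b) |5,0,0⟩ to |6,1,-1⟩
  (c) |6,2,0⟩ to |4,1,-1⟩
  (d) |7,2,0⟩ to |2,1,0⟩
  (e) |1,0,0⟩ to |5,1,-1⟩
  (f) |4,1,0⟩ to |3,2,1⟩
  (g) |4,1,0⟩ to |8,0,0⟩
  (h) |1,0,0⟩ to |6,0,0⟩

7

(a) allowed
(b) allowed
(c) allowed
(d) allowed
(e) allowed
(f) allowed
(g) allowed
(h) forbidden — Δl = +0 (E1 requires Δl = ±1)
Total allowed: 7 of 8.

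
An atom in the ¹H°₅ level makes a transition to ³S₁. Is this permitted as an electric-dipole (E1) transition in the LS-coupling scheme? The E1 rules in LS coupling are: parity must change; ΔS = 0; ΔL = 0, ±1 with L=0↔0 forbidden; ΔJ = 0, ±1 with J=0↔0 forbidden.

Initial level: S=0, L=5, J=5, parity odd. Final level: S=1, L=0, J=1, parity even.
ΔJ = 0, ±1 (not J=0↔0): J: 5 → 1, ΔJ = -4 — violated.
ΔS = 0: S: 0 → 1 — violated.
ΔL = 0, ±1 (not L=0↔0): L: 5 → 0, ΔL = -5 — violated.
Parity must change: odd → even — satisfied.
Rule(s) violated: ΔS, ΔL, ΔJ.

forbidden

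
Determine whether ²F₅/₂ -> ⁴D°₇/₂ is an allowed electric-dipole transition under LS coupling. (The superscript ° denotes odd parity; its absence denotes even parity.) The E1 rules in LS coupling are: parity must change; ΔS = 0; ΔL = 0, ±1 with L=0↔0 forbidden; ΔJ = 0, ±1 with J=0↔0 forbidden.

Parity must change: even → odd — passes.
ΔS = 0: S: 1/2 → 3/2 — fails.
ΔL = 0, ±1 (not L=0↔0): L: 3 → 2, ΔL = -1 — passes.
ΔJ = 0, ±1 (not J=0↔0): J: 5/2 → 7/2, ΔJ = +1 — passes.
Rule(s) violated: ΔS.

forbidden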